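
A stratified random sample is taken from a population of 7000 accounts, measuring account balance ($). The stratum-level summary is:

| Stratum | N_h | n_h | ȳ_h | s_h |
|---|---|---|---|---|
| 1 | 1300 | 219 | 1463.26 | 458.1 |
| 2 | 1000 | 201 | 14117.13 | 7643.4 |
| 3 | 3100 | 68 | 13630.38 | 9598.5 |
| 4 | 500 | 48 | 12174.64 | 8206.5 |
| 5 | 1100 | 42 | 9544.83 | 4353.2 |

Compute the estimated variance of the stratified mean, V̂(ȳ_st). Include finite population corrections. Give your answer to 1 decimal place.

V̂(ȳ_st) ≈ 281846.4

V̂(ȳ_st) = Σ W_h² (1 − n_h/N_h) s_h²/n_h, with W_h = N_h/N and N = 7000:
  stratum 1: (1300/7000)²·(1 − 219/1300)·458.1²/219 = 27.4821
  stratum 2: (1000/7000)²·(1 − 201/1000)·7643.4²/201 = 4739.45
  stratum 3: (3100/7000)²·(1 − 68/3100)·9598.5²/68 = 259892
  stratum 4: (500/7000)²·(1 − 48/500)·8206.5²/48 = 6471.23
  stratum 5: (1100/7000)²·(1 − 42/1100)·4353.2²/42 = 10716.4
V̂(ȳ_st) = 281846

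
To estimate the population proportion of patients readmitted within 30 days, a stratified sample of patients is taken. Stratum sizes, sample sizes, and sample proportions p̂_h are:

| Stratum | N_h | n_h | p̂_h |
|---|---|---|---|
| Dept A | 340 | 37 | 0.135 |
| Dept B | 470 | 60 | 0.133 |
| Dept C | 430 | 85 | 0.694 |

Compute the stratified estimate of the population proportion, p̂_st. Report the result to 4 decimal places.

p̂_st ≈ 0.3281

N = 1240; stratum weights W_h = N_h/N.
p̂_st = Σ W_h p̂_h = (340·0.135 + 470·0.133 + 430·0.694)/1240 = 0.32809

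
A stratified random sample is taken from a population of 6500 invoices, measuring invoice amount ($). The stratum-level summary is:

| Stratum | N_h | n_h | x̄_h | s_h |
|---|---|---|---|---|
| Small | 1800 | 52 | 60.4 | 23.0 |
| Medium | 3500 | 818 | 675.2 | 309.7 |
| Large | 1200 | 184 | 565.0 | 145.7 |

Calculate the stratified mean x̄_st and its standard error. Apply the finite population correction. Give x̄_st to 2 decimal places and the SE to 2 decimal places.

x̄_st = Σ W_h x̄_h = (1800·60.4 + 3500·675.2 + 1200·565.0)/6500 = 484.60308
V̂(x̄_st) = Σ W_h² (1 − n_h/N_h) s_h²/n_h, with W_h = N_h/N and N = 6500:
  stratum Small: (1800/6500)²·(1 − 52/1800)·23.0²/52 = 0.757599
  stratum Medium: (3500/6500)²·(1 − 818/3500)·309.7²/818 = 26.0513
  stratum Large: (1200/6500)²·(1 − 184/1200)·145.7²/184 = 3.32927
V̂(x̄_st) = 30.1382
SE(x̄_st) = √30.1382 = 5.48982

x̄_st ≈ 484.60, SE ≈ 5.49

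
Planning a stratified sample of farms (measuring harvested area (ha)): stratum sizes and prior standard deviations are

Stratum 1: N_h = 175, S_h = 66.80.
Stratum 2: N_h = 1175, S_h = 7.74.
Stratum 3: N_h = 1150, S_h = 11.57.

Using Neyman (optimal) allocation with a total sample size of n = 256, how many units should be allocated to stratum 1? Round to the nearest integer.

Neyman allocation: n_h = n · N_h S_h / Σ N_i S_i, with n = 256.
  stratum 1: N_h·S_h = 175·66.80 = 11690.00
  stratum 2: N_h·S_h = 1175·7.74 = 9094.50
  stratum 3: N_h·S_h = 1150·11.57 = 13305.50
Σ N_h S_h = 34090.00
n for stratum 1 = 256·11690.00/34090.00 = 87.786 → 88

88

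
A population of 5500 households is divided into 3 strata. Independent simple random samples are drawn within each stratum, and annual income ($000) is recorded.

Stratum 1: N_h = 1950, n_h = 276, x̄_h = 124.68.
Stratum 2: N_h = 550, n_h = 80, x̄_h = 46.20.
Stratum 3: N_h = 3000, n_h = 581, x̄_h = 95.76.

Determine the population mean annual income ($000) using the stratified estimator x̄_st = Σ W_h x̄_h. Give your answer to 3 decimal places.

N = Σ N_h = 5500. Stratum weights W_h = N_h/N.
x̄_st = (1950·124.68 + 550·46.20 + 3000·95.76) / 5500 = 101.05745

x̄_st ≈ 101.057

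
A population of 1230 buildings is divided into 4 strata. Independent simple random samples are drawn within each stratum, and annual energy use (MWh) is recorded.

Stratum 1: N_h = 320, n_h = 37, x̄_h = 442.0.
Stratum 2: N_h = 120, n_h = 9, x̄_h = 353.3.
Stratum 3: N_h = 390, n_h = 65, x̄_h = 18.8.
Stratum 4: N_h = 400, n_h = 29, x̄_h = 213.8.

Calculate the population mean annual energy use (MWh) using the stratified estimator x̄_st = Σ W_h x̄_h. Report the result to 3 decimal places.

x̄_st ≈ 224.950

N = Σ N_h = 1230. Stratum weights W_h = N_h/N.
x̄_st = (320·442.0 + 120·353.3 + 390·18.8 + 400·213.8) / 1230 = 224.94959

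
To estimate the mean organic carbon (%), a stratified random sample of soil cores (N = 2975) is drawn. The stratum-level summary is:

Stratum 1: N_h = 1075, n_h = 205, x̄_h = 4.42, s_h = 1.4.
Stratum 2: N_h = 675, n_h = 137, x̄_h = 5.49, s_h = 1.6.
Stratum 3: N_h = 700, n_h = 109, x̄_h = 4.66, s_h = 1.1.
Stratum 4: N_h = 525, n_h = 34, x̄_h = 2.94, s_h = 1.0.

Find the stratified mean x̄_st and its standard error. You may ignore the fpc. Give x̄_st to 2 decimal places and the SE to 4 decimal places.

x̄_st = Σ W_h x̄_h = (1075·4.42 + 675·5.49 + 700·4.66 + 525·2.94)/2975 = 4.45807
V̂(x̄_st) = Σ W_h² s_h²/n_h, with W_h = N_h/N and N = 2975:
  stratum 1: (1075/2975)²·1.4²/205 = 0.00124838
  stratum 2: (675/2975)²·1.6²/137 = 0.000961951
  stratum 3: (700/2975)²·1.1²/109 = 0.000614584
  stratum 4: (525/2975)²·1.0²/34 = 0.000915937
V̂(x̄_st) = 0.00374085
SE(x̄_st) = √0.00374085 = 0.0611625

x̄_st ≈ 4.46, SE ≈ 0.0612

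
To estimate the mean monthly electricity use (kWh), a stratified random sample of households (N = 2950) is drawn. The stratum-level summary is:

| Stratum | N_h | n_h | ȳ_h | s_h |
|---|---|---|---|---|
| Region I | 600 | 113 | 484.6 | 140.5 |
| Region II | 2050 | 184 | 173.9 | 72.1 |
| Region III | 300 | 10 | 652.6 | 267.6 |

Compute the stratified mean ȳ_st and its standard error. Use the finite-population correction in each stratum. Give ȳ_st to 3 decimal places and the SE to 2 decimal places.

ȳ_st = Σ W_h ȳ_h = (600·484.6 + 2050·173.9 + 300·652.6)/2950 = 285.77458
V̂(ȳ_st) = Σ W_h² (1 − n_h/N_h) s_h²/n_h, with W_h = N_h/N and N = 2950:
  stratum Region I: (600/2950)²·(1 − 113/600)·140.5²/113 = 5.86557
  stratum Region II: (2050/2950)²·(1 − 184/2050)·72.1²/184 = 12.4186
  stratum Region III: (300/2950)²·(1 − 10/300)·267.6²/10 = 71.5892
V̂(ȳ_st) = 89.8734
SE(ȳ_st) = √89.8734 = 9.48016

ȳ_st ≈ 285.775, SE ≈ 9.48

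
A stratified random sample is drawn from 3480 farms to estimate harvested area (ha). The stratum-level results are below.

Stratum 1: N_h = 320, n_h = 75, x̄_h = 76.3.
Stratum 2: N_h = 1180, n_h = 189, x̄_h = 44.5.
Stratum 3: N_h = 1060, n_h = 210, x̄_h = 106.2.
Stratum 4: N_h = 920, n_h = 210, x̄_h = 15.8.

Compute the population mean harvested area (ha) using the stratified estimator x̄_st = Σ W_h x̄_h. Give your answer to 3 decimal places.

N = Σ N_h = 3480. Stratum weights W_h = N_h/N.
x̄_st = (320·76.3 + 1180·44.5 + 1060·106.2 + 920·15.8) / 3480 = 58.63046

x̄_st ≈ 58.630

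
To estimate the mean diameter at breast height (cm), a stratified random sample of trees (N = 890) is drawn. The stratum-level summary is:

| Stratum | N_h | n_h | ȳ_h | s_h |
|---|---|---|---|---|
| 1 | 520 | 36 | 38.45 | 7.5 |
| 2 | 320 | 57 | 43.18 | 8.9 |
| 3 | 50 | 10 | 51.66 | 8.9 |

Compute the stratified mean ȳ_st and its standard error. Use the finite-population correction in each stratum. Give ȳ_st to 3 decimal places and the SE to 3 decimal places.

ȳ_st ≈ 40.893, SE ≈ 0.815

ȳ_st = Σ W_h ȳ_h = (520·38.45 + 320·43.18 + 50·51.66)/890 = 40.89281
V̂(ȳ_st) = Σ W_h² (1 − n_h/N_h) s_h²/n_h, with W_h = N_h/N and N = 890:
  stratum 1: (520/890)²·(1 − 36/520)·7.5²/36 = 0.496465
  stratum 2: (320/890)²·(1 − 57/320)·8.9²/57 = 0.147649
  stratum 3: (50/890)²·(1 − 10/50)·8.9²/10 = 0.02
V̂(ȳ_st) = 0.664114
SE(ȳ_st) = √0.664114 = 0.814932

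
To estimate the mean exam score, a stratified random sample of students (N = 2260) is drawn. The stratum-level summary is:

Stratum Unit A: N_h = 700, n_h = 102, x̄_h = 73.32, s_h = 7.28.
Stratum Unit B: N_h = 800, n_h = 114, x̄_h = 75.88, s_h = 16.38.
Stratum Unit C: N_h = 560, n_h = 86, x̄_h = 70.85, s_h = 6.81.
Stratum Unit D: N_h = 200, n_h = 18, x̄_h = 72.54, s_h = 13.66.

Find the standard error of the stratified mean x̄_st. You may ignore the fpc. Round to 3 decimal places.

SE(x̄_st) ≈ 0.678

V̂(x̄_st) = Σ W_h² s_h²/n_h, with W_h = N_h/N and N = 2260:
  stratum Unit A: (700/2260)²·7.28²/102 = 0.0498473
  stratum Unit B: (800/2260)²·16.38²/114 = 0.294908
  stratum Unit C: (560/2260)²·6.81²/86 = 0.0331097
  stratum Unit D: (200/2260)²·13.66²/18 = 0.0811843
V̂(x̄_st) = 0.459049
SE(x̄_st) = √0.459049 = 0.677532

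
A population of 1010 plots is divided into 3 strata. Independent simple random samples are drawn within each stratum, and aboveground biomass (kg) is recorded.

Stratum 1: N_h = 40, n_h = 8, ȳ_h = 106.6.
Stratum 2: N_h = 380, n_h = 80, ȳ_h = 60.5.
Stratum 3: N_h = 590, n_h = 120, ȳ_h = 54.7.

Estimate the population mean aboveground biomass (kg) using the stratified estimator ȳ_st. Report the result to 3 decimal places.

ȳ_st ≈ 58.938

N = Σ N_h = 1010. Stratum weights W_h = N_h/N.
ȳ_st = (40·106.6 + 380·60.5 + 590·54.7) / 1010 = 58.93762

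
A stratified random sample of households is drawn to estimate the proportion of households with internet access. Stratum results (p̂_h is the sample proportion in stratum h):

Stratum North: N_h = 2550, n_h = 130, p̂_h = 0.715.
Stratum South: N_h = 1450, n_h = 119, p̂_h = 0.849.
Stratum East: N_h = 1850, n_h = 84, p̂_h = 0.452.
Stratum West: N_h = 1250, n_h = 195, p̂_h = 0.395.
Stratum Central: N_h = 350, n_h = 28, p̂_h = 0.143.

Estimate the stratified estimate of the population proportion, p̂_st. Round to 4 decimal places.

p̂_st ≈ 0.5952

N = 7450; stratum weights W_h = N_h/N.
p̂_st = Σ W_h p̂_h = (2550·0.715 + 1450·0.849 + 1850·0.452 + 1250·0.395 + 350·0.143)/7450 = 0.59521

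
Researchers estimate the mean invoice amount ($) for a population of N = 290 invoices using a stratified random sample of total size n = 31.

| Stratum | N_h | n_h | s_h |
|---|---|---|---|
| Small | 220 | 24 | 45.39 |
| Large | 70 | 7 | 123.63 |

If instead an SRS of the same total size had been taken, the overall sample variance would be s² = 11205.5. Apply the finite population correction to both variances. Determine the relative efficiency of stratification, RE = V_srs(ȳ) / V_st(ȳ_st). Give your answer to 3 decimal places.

RE ≈ 2.037

V̂(ȳ_st) = Σ W_h² (1 − n_h/N_h) s_h²/n_h, with W_h = N_h/N and N = 290:
  stratum Small: (220/290)²·(1 − 24/220)·45.39²/24 = 44.0141
  stratum Large: (70/290)²·(1 − 7/70)·123.63²/7 = 114.497
V_st = 158.511
V_srs = (1 − 31/290)·11205.5/31 = 322.828
Relative efficiency = V_srs / V_st = 322.828/158.511 = 2.0366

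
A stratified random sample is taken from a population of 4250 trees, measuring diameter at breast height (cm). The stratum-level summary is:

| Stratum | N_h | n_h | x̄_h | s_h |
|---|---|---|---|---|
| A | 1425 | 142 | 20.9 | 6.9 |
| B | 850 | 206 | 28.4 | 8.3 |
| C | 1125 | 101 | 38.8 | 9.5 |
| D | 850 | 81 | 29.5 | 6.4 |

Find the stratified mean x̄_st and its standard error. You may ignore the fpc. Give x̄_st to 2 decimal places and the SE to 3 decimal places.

x̄_st = Σ W_h x̄_h = (1425·20.9 + 850·28.4 + 1125·38.8 + 850·29.5)/4250 = 28.85824
V̂(x̄_st) = Σ W_h² s_h²/n_h, with W_h = N_h/N and N = 4250:
  stratum A: (1425/4250)²·6.9²/142 = 0.0376931
  stratum B: (850/4250)²·8.3²/206 = 0.0133767
  stratum C: (1125/4250)²·9.5²/101 = 0.0626113
  stratum D: (850/4250)²·6.4²/81 = 0.0202272
V̂(x̄_st) = 0.133908
SE(x̄_st) = √0.133908 = 0.365935

x̄_st ≈ 28.86, SE ≈ 0.366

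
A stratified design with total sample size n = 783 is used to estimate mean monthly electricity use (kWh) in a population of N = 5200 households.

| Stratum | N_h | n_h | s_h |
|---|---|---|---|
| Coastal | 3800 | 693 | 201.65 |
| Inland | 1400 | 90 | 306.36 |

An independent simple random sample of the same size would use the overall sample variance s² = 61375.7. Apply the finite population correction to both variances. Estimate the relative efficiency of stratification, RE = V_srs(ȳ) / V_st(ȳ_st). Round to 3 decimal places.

V̂(ȳ_st) = Σ W_h² (1 − n_h/N_h) s_h²/n_h, with W_h = N_h/N and N = 5200:
  stratum Coastal: (3800/5200)²·(1 − 693/3800)·201.65²/693 = 25.6201
  stratum Inland: (1400/5200)²·(1 − 90/1400)·306.36²/90 = 70.7317
V_st = 96.3519
V_srs = (1 − 783/5200)·61375.7/783 = 66.5823
Relative efficiency = V_srs / V_st = 66.5823/96.3519 = 0.6910

RE ≈ 0.691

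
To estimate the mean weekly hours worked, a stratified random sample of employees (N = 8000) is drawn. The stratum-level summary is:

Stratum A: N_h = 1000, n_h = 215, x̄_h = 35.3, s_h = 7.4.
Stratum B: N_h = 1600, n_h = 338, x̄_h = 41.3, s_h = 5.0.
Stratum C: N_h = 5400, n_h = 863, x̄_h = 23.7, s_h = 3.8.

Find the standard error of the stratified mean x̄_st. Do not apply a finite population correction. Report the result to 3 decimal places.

SE(x̄_st) ≈ 0.121

V̂(x̄_st) = Σ W_h² s_h²/n_h, with W_h = N_h/N and N = 8000:
  stratum A: (1000/8000)²·7.4²/215 = 0.00397965
  stratum B: (1600/8000)²·5.0²/338 = 0.00295858
  stratum C: (5400/8000)²·3.8²/863 = 0.00762367
V̂(x̄_st) = 0.0145619
SE(x̄_st) = √0.0145619 = 0.120673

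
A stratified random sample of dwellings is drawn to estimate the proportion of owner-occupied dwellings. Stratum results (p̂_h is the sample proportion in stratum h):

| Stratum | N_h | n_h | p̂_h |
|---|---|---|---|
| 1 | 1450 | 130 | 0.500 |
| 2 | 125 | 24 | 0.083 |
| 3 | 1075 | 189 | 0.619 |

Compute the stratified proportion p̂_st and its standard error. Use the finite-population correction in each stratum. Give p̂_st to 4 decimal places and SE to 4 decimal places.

N = 2650; stratum weights W_h = N_h/N.
p̂_st = Σ W_h p̂_h = (1450·0.500 + 125·0.083 + 1075·0.619)/2650 = 0.52860
V̂(p̂_st) = Σ W_h² (1 − n_h/N_h) p̂_h(1−p̂_h)/(n_h−1):
  stratum 1: (1450/2650)²·(1 − 130/1450)·0.500·0.500/129 = 0.000528203
  stratum 2: (125/2650)²·(1 − 24/125)·0.083·0.917/23 = 5.94921e-06
  stratum 3: (1075/2650)²·(1 − 189/1075)·0.619·0.381/188 = 0.000170141
V̂(p̂_st) = 0.000704292; SE = √V̂ = 0.0265385

p̂_st ≈ 0.5286, SE ≈ 0.0265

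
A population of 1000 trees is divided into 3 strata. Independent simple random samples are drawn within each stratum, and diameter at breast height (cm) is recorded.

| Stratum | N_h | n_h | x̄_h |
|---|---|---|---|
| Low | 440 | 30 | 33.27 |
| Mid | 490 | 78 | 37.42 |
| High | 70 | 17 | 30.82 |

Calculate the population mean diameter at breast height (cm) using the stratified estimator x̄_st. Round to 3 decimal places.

N = Σ N_h = 1000. Stratum weights W_h = N_h/N.
x̄_st = (440·33.27 + 490·37.42 + 70·30.82) / 1000 = 35.13200

x̄_st ≈ 35.132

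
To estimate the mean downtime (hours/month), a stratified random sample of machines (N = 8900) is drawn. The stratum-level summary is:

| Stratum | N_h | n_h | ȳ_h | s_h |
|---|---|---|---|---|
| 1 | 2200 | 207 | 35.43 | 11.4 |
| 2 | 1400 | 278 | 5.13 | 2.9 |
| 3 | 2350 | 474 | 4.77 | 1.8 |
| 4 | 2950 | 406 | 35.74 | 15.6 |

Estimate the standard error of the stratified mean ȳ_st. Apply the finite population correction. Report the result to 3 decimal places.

SE(ȳ_st) ≈ 0.304

V̂(ȳ_st) = Σ W_h² (1 − n_h/N_h) s_h²/n_h, with W_h = N_h/N and N = 8900:
  stratum 1: (2200/8900)²·(1 − 207/2200)·11.4²/207 = 0.0347528
  stratum 2: (1400/8900)²·(1 − 278/1400)·2.9²/278 = 0.000599918
  stratum 3: (2350/8900)²·(1 − 474/2350)·1.8²/474 = 0.000380441
  stratum 4: (2950/8900)²·(1 − 406/2950)·15.6²/406 = 0.0567914
V̂(ȳ_st) = 0.0925245
SE(ȳ_st) = √0.0925245 = 0.304178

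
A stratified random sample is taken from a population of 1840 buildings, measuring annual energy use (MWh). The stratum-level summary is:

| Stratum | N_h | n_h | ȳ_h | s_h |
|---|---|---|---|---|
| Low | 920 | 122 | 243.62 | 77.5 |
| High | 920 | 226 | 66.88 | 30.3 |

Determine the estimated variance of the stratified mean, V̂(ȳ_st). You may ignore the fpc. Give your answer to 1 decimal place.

V̂(ȳ_st) ≈ 13.3

V̂(ȳ_st) = Σ W_h² s_h²/n_h, with W_h = N_h/N and N = 1840:
  stratum Low: (920/1840)²·77.5²/122 = 12.3079
  stratum High: (920/1840)²·30.3²/226 = 1.01559
V̂(ȳ_st) = 13.3235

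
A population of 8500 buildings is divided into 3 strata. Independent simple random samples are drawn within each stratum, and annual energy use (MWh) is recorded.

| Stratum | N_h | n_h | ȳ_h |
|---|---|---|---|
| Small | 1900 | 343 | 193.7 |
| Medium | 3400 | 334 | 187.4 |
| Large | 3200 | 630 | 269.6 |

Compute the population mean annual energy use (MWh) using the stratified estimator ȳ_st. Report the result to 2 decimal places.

ȳ_st ≈ 219.75

N = Σ N_h = 8500. Stratum weights W_h = N_h/N.
ȳ_st = (1900·193.7 + 3400·187.4 + 3200·269.6) / 8500 = 219.7541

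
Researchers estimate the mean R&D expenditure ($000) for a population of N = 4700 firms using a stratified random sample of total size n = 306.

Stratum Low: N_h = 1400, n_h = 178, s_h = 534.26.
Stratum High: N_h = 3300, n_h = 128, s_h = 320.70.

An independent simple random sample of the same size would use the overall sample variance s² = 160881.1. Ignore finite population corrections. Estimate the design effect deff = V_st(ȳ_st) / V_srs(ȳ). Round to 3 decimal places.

V̂(ȳ_st) = Σ W_h² s_h²/n_h, with W_h = N_h/N and N = 4700:
  stratum Low: (1400/4700)²·534.26²/178 = 142.281
  stratum High: (3300/4700)²·320.70²/128 = 396.114
V_st = 538.395
V_srs = s²/n = 160881.1/306 = 525.755
deff = V_st / V_srs = 538.395/525.755 = 1.0240

deff ≈ 1.024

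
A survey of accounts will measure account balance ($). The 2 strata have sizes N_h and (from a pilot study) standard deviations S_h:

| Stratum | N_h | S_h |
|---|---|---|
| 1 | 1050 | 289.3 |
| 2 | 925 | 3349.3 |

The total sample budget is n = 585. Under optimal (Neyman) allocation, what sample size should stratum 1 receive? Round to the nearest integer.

Neyman allocation: n_h = n · N_h S_h / Σ N_i S_i, with n = 585.
  stratum 1: N_h·S_h = 1050·289.3 = 303765.00
  stratum 2: N_h·S_h = 925·3349.3 = 3098102.50
Σ N_h S_h = 3401867.50
n for stratum 1 = 585·303765.00/3401867.50 = 52.237 → 52

52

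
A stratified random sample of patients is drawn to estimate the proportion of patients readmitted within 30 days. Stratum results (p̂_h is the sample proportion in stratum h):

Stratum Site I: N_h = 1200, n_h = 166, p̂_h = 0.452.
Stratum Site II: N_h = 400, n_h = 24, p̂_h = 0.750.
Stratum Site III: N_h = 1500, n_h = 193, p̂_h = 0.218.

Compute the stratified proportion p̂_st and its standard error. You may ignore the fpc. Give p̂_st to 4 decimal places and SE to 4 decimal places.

N = 3100; stratum weights W_h = N_h/N.
p̂_st = Σ W_h p̂_h = (1200·0.452 + 400·0.750 + 1500·0.218)/3100 = 0.37723
V̂(p̂_st) = Σ W_h² p̂_h(1−p̂_h)/(n_h−1):
  stratum Site I: (1200/3100)²·0.452·0.548/165 = 0.000224944
  stratum Site II: (400/3100)²·0.750·0.250/23 = 0.000135728
  stratum Site III: (1500/3100)²·0.218·0.782/192 = 0.000207884
V̂(p̂_st) = 0.000568556; SE = √V̂ = 0.0238444

p̂_st ≈ 0.3772, SE ≈ 0.0238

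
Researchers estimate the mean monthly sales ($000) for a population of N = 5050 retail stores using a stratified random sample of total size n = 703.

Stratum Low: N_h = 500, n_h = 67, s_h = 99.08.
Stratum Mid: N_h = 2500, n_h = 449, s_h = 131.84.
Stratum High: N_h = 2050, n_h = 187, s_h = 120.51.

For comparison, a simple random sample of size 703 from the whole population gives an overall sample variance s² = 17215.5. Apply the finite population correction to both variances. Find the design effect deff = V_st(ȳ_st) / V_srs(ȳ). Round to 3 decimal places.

deff ≈ 0.980

V̂(ȳ_st) = Σ W_h² (1 − n_h/N_h) s_h²/n_h, with W_h = N_h/N and N = 5050:
  stratum Low: (500/5050)²·(1 − 67/500)·99.08²/67 = 1.24386
  stratum Mid: (2500/5050)²·(1 − 449/2500)·131.84²/449 = 7.78343
  stratum High: (2050/5050)²·(1 − 187/2050)·120.51²/187 = 11.6302
V_st = 20.6575
V_srs = (1 − 703/5050)·17215.5/703 = 21.0796
deff = V_st / V_srs = 20.6575/21.0796 = 0.9800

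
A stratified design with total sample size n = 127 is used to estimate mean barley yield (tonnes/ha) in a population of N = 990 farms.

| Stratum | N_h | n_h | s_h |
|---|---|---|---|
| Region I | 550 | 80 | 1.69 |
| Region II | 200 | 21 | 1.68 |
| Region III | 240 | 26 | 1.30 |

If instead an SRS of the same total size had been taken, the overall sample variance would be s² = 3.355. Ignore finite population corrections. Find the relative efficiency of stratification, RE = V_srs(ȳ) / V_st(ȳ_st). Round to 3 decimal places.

RE ≈ 1.300

V̂(ȳ_st) = Σ W_h² s_h²/n_h, with W_h = N_h/N and N = 990:
  stratum Region I: (550/990)²·1.69²/80 = 0.0110189
  stratum Region II: (200/990)²·1.68²/21 = 0.00548515
  stratum Region III: (240/990)²·1.30²/26 = 0.00382002
V_st = 0.0203241
V_srs = s²/n = 3.355/127 = 0.0264173
Relative efficiency = V_srs / V_st = 0.0264173/0.0203241 = 1.2998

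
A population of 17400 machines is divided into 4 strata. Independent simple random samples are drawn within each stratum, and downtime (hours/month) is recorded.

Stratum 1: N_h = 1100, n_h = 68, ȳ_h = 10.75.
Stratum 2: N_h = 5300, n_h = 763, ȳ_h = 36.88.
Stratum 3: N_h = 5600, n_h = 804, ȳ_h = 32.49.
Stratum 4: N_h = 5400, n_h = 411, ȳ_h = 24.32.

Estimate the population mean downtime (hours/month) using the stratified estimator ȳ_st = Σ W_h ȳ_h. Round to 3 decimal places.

ȳ_st ≈ 29.917

N = Σ N_h = 17400. Stratum weights W_h = N_h/N.
ȳ_st = (1100·10.75 + 5300·36.88 + 5600·32.49 + 5400·24.32) / 17400 = 29.91730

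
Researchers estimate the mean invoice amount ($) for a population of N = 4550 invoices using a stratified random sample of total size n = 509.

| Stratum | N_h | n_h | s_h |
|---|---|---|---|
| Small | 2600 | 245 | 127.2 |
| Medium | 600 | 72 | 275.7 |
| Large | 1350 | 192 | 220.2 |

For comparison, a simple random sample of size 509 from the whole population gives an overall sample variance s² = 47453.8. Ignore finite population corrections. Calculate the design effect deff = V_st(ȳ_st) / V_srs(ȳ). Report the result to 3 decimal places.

V̂(ȳ_st) = Σ W_h² s_h²/n_h, with W_h = N_h/N and N = 4550:
  stratum Small: (2600/4550)²·127.2²/245 = 21.5641
  stratum Medium: (600/4550)²·275.7²/72 = 18.3578
  stratum Large: (1350/4550)²·220.2²/192 = 22.232
V_st = 62.1539
V_srs = s²/n = 47453.8/509 = 93.2295
deff = V_st / V_srs = 62.1539/93.2295 = 0.6667

deff ≈ 0.667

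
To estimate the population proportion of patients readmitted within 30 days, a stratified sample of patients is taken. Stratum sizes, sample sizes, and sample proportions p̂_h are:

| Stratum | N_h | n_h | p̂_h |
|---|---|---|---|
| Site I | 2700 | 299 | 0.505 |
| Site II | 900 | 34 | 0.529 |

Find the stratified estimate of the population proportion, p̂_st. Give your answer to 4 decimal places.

p̂_st ≈ 0.5110

N = 3600; stratum weights W_h = N_h/N.
p̂_st = Σ W_h p̂_h = (2700·0.505 + 900·0.529)/3600 = 0.51100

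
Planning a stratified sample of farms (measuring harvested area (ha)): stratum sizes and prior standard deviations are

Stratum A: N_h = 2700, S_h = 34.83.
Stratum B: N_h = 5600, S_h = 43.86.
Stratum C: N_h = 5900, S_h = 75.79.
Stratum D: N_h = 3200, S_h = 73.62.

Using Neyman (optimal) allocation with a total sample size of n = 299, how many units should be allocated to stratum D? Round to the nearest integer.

Neyman allocation: n_h = n · N_h S_h / Σ N_i S_i, with n = 299.
  stratum A: N_h·S_h = 2700·34.83 = 94041.00
  stratum B: N_h·S_h = 5600·43.86 = 245616.00
  stratum C: N_h·S_h = 5900·75.79 = 447161.00
  stratum D: N_h·S_h = 3200·73.62 = 235584.00
Σ N_h S_h = 1022402.00
n for stratum D = 299·235584.00/1022402.00 = 68.896 → 69

69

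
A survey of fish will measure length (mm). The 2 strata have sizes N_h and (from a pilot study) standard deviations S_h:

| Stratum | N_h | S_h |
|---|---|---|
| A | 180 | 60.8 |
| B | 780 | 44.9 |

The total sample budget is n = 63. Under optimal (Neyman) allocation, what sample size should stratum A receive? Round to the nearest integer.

Neyman allocation: n_h = n · N_h S_h / Σ N_i S_i, with n = 63.
  stratum A: N_h·S_h = 180·60.8 = 10944.00
  stratum B: N_h·S_h = 780·44.9 = 35022.00
Σ N_h S_h = 45966.00
n for stratum A = 63·10944.00/45966.00 = 15.000 → 15

15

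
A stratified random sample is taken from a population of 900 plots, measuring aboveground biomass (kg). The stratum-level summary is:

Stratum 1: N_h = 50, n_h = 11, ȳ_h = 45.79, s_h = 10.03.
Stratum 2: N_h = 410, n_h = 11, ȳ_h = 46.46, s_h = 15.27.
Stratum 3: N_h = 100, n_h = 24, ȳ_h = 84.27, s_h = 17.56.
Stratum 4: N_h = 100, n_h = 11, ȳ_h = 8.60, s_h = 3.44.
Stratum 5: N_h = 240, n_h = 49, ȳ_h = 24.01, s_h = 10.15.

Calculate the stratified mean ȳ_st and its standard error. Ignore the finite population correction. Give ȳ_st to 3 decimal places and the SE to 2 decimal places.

ȳ_st = Σ W_h ȳ_h = (50·45.79 + 410·46.46 + 100·84.27 + 100·8.60 + 240·24.01)/900 = 40.43056
V̂(ȳ_st) = Σ W_h² s_h²/n_h, with W_h = N_h/N and N = 900:
  stratum 1: (50/900)²·10.03²/11 = 0.028227
  stratum 2: (410/900)²·15.27²/11 = 4.39914
  stratum 3: (100/900)²·17.56²/24 = 0.158618
  stratum 4: (100/900)²·3.44²/11 = 0.0132813
  stratum 5: (240/900)²·10.15²/49 = 0.149511
V̂(ȳ_st) = 4.74878
SE(ȳ_st) = √4.74878 = 2.17917

ȳ_st ≈ 40.431, SE ≈ 2.18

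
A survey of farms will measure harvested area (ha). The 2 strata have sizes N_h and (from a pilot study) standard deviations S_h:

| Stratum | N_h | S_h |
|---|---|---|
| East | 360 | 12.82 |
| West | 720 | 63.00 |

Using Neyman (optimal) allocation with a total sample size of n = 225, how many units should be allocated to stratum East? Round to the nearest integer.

21

Neyman allocation: n_h = n · N_h S_h / Σ N_i S_i, with n = 225.
  stratum East: N_h·S_h = 360·12.82 = 4615.20
  stratum West: N_h·S_h = 720·63.00 = 45360.00
Σ N_h S_h = 49975.20
n for stratum East = 225·4615.20/49975.20 = 20.779 → 21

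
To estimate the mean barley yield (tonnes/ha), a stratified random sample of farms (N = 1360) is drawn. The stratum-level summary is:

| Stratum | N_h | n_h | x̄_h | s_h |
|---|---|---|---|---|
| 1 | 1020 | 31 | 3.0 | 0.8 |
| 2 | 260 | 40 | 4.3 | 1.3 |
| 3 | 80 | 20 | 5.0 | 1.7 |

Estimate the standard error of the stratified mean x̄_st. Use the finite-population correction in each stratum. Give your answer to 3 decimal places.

V̂(x̄_st) = Σ W_h² (1 − n_h/N_h) s_h²/n_h, with W_h = N_h/N and N = 1360:
  stratum 1: (1020/1360)²·(1 − 31/1020)·0.8²/31 = 0.01126
  stratum 2: (260/1360)²·(1 − 40/260)·1.3²/40 = 0.00130661
  stratum 3: (80/1360)²·(1 − 20/80)·1.7²/20 = 0.000375
V̂(x̄_st) = 0.0129416
SE(x̄_st) = √0.0129416 = 0.113761

SE(x̄_st) ≈ 0.114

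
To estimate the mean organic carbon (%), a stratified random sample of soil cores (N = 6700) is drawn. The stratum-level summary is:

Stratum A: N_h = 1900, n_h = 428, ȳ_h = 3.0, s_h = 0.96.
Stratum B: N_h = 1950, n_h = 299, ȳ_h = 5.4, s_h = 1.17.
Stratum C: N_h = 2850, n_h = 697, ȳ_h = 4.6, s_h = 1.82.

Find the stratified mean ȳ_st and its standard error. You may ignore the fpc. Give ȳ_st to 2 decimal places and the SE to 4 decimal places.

ȳ_st = Σ W_h ȳ_h = (1900·3.0 + 1950·5.4 + 2850·4.6)/6700 = 4.37910
V̂(ȳ_st) = Σ W_h² s_h²/n_h, with W_h = N_h/N and N = 6700:
  stratum A: (1900/6700)²·0.96²/428 = 0.000173163
  stratum B: (1950/6700)²·1.17²/299 = 0.000387811
  stratum C: (2850/6700)²·1.82²/697 = 0.000859904
V̂(ȳ_st) = 0.00142088
SE(ȳ_st) = √0.00142088 = 0.0376945

ȳ_st ≈ 4.38, SE ≈ 0.0377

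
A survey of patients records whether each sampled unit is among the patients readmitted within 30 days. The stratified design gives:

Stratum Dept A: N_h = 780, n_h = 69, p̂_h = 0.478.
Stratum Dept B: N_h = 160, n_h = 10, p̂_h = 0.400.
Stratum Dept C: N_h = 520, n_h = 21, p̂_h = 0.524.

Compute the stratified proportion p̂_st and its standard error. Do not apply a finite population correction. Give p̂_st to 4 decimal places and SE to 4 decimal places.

N = 1460; stratum weights W_h = N_h/N.
p̂_st = Σ W_h p̂_h = (780·0.478 + 160·0.400 + 520·0.524)/1460 = 0.48584
V̂(p̂_st) = Σ W_h² p̂_h(1−p̂_h)/(n_h−1):
  stratum Dept A: (780/1460)²·0.478·0.522/68 = 0.0010473
  stratum Dept B: (160/1460)²·0.400·0.600/9 = 0.00032026
  stratum Dept C: (520/1460)²·0.524·0.476/20 = 0.00158201
V̂(p̂_st) = 0.00294957; SE = √V̂ = 0.05431

p̂_st ≈ 0.4858, SE ≈ 0.0543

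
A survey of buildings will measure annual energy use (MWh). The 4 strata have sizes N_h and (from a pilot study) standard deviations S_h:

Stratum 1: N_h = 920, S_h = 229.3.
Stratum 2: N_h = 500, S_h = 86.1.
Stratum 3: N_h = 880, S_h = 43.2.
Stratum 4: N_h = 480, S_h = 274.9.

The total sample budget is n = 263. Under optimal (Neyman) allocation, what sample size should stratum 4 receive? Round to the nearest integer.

Neyman allocation: n_h = n · N_h S_h / Σ N_i S_i, with n = 263.
  stratum 1: N_h·S_h = 920·229.3 = 210956.00
  stratum 2: N_h·S_h = 500·86.1 = 43050.00
  stratum 3: N_h·S_h = 880·43.2 = 38016.00
  stratum 4: N_h·S_h = 480·274.9 = 131952.00
Σ N_h S_h = 423974.00
n for stratum 4 = 263·131952.00/423974.00 = 81.853 → 82

82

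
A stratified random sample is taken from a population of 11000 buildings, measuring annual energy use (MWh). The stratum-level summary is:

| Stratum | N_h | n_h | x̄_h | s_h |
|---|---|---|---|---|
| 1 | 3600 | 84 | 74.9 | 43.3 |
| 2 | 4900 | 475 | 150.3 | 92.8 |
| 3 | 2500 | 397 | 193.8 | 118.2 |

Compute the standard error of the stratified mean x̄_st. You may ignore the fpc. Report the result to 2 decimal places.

V̂(x̄_st) = Σ W_h² s_h²/n_h, with W_h = N_h/N and N = 11000:
  stratum 1: (3600/11000)²·43.3²/84 = 2.39065
  stratum 2: (4900/11000)²·92.8²/475 = 3.59757
  stratum 3: (2500/11000)²·118.2²/397 = 1.81777
V̂(x̄_st) = 7.80599
SE(x̄_st) = √7.80599 = 2.79392

SE(x̄_st) ≈ 2.79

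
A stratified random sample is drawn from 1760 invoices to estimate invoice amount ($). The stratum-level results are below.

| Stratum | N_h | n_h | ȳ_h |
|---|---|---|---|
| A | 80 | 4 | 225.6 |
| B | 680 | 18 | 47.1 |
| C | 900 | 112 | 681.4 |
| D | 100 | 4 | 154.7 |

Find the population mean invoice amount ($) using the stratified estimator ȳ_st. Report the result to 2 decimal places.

ȳ_st ≈ 385.69

N = Σ N_h = 1760. Stratum weights W_h = N_h/N.
ȳ_st = (80·225.6 + 680·47.1 + 900·681.4 + 100·154.7) / 1760 = 385.6852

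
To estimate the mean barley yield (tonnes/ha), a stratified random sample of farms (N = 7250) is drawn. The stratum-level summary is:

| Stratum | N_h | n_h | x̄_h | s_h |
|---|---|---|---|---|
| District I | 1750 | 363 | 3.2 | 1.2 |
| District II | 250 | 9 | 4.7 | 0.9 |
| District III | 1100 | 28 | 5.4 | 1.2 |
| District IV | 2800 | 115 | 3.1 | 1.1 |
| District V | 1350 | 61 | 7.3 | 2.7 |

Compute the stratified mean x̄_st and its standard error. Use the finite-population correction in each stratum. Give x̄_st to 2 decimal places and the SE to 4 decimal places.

x̄_st ≈ 4.31, SE ≈ 0.0831

x̄_st = Σ W_h x̄_h = (1750·3.2 + 250·4.7 + 1100·5.4 + 2800·3.1 + 1350·7.3)/7250 = 4.31034
V̂(x̄_st) = Σ W_h² (1 − n_h/N_h) s_h²/n_h, with W_h = N_h/N and N = 7250:
  stratum District I: (1750/7250)²·(1 − 363/1750)·1.2²/363 = 0.000183187
  stratum District II: (250/7250)²·(1 − 9/250)·0.9²/9 = 0.000103163
  stratum District III: (1100/7250)²·(1 − 28/1100)·1.2²/28 = 0.00115376
  stratum District IV: (2800/7250)²·(1 − 115/2800)·1.1²/115 = 0.00150492
  stratum District V: (1350/7250)²·(1 − 61/1350)·2.7²/61 = 0.00395647
V̂(x̄_st) = 0.00690151
SE(x̄_st) = √0.00690151 = 0.0830753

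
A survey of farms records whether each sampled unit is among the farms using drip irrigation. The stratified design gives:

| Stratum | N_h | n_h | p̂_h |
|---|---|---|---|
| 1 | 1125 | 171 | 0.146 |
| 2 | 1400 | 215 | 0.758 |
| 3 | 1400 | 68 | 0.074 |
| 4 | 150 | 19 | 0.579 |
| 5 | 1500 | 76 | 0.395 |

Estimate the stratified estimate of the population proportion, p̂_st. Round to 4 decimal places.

N = 5575; stratum weights W_h = N_h/N.
p̂_st = Σ W_h p̂_h = (1125·0.146 + 1400·0.758 + 1400·0.074 + 150·0.579 + 1500·0.395)/5575 = 0.36025

p̂_st ≈ 0.3603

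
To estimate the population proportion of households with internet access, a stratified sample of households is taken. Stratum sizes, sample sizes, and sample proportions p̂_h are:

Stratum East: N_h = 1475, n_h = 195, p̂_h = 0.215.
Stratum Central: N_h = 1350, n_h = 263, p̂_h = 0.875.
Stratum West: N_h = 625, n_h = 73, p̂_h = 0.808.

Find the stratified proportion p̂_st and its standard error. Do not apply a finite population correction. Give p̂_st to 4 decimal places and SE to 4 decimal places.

N = 3450; stratum weights W_h = N_h/N.
p̂_st = Σ W_h p̂_h = (1475·0.215 + 1350·0.875 + 625·0.808)/3450 = 0.58069
V̂(p̂_st) = Σ W_h² p̂_h(1−p̂_h)/(n_h−1):
  stratum East: (1475/3450)²·0.215·0.785/194 = 0.00015902
  stratum Central: (1350/3450)²·0.875·0.125/262 = 6.39214e-05
  stratum West: (625/3450)²·0.808·0.192/72 = 7.07134e-05
V̂(p̂_st) = 0.000293655; SE = √V̂ = 0.0171364

p̂_st ≈ 0.5807, SE ≈ 0.0171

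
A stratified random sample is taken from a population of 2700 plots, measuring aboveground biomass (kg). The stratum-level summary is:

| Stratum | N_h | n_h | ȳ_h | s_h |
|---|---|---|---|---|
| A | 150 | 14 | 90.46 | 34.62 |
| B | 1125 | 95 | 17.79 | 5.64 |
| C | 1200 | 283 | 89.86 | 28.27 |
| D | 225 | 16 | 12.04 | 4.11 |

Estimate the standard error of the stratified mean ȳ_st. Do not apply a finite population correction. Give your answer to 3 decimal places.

V̂(ȳ_st) = Σ W_h² s_h²/n_h, with W_h = N_h/N and N = 2700:
  stratum A: (150/2700)²·34.62²/14 = 0.264229
  stratum B: (1125/2700)²·5.64²/95 = 0.0581316
  stratum C: (1200/2700)²·28.27²/283 = 0.557828
  stratum D: (225/2700)²·4.11²/16 = 0.00733164
V̂(ȳ_st) = 0.88752
SE(ȳ_st) = √0.88752 = 0.942083

SE(ȳ_st) ≈ 0.942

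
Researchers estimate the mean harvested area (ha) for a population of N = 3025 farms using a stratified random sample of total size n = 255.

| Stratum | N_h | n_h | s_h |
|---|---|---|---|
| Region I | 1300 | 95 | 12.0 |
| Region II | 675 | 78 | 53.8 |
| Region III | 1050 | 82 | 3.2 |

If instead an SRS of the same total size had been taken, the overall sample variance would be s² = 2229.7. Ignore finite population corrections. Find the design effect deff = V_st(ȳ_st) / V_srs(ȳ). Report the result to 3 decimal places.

V̂(ȳ_st) = Σ W_h² s_h²/n_h, with W_h = N_h/N and N = 3025:
  stratum Region I: (1300/3025)²·12.0²/95 = 0.279946
  stratum Region II: (675/3025)²·53.8²/78 = 1.84768
  stratum Region III: (1050/3025)²·3.2²/82 = 0.0150458
V_st = 2.14267
V_srs = s²/n = 2229.7/255 = 8.74392
deff = V_st / V_srs = 2.14267/8.74392 = 0.2450

deff ≈ 0.245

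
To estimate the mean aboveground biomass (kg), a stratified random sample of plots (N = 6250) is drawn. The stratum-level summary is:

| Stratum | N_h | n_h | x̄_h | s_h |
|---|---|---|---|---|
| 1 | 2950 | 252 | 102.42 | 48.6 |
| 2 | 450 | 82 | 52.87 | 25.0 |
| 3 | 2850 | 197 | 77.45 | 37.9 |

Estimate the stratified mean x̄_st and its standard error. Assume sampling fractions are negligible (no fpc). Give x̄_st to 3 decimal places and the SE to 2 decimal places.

x̄_st ≈ 87.466, SE ≈ 1.91

x̄_st = Σ W_h x̄_h = (2950·102.42 + 450·52.87 + 2850·77.45)/6250 = 87.46608
V̂(x̄_st) = Σ W_h² s_h²/n_h, with W_h = N_h/N and N = 6250:
  stratum 1: (2950/6250)²·48.6²/252 = 2.08812
  stratum 2: (450/6250)²·25.0²/82 = 0.0395122
  stratum 3: (2850/6250)²·37.9²/197 = 1.51615
V̂(x̄_st) = 3.64378
SE(x̄_st) = √3.64378 = 1.90887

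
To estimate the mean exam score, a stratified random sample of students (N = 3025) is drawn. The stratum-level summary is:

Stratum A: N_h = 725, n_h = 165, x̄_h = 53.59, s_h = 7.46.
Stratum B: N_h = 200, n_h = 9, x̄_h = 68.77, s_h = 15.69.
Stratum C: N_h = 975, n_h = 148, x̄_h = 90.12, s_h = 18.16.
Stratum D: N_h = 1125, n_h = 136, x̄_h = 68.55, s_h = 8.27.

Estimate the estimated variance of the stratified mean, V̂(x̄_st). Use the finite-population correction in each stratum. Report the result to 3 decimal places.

V̂(x̄_st) = Σ W_h² (1 − n_h/N_h) s_h²/n_h, with W_h = N_h/N and N = 3025:
  stratum A: (725/3025)²·(1 − 165/725)·7.46²/165 = 0.0149647
  stratum B: (200/3025)²·(1 − 9/200)·15.69²/9 = 0.114187
  stratum C: (975/3025)²·(1 − 148/975)·18.16²/148 = 0.196349
  stratum D: (1125/3025)²·(1 − 136/1125)·8.27²/136 = 0.0611463
V̂(x̄_st) = 0.386647

V̂(x̄_st) ≈ 0.387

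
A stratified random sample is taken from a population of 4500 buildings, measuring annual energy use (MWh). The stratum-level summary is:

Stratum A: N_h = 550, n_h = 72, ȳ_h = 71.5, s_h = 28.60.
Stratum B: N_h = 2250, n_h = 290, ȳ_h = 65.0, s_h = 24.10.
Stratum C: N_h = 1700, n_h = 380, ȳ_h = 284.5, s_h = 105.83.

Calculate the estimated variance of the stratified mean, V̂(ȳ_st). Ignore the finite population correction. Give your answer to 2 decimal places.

V̂(ȳ_st) = Σ W_h² s_h²/n_h, with W_h = N_h/N and N = 4500:
  stratum A: (550/4500)²·28.60²/72 = 0.169707
  stratum B: (2250/4500)²·24.10²/290 = 0.500698
  stratum C: (1700/4500)²·105.83²/380 = 4.20636
V̂(ȳ_st) = 4.87677

V̂(ȳ_st) ≈ 4.88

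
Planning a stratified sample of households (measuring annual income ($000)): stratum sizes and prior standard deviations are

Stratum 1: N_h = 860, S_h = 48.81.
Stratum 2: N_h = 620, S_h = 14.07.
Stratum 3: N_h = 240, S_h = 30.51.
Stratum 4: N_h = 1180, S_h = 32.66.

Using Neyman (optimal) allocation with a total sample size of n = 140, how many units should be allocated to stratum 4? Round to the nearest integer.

Neyman allocation: n_h = n · N_h S_h / Σ N_i S_i, with n = 140.
  stratum 1: N_h·S_h = 860·48.81 = 41976.60
  stratum 2: N_h·S_h = 620·14.07 = 8723.40
  stratum 3: N_h·S_h = 240·30.51 = 7322.40
  stratum 4: N_h·S_h = 1180·32.66 = 38538.80
Σ N_h S_h = 96561.20
n for stratum 4 = 140·38538.80/96561.20 = 55.876 → 56

56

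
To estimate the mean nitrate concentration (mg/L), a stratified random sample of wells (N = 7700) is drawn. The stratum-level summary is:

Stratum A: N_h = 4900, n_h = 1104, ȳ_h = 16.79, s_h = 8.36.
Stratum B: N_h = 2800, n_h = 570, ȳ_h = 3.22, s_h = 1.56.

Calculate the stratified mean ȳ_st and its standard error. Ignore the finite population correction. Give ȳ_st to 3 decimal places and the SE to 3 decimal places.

ȳ_st = Σ W_h ȳ_h = (4900·16.79 + 2800·3.22)/7700 = 11.85545
V̂(ȳ_st) = Σ W_h² s_h²/n_h, with W_h = N_h/N and N = 7700:
  stratum A: (4900/7700)²·8.36²/1104 = 0.0256362
  stratum B: (2800/7700)²·1.56²/570 = 0.000564559
V̂(ȳ_st) = 0.0262008
SE(ȳ_st) = √0.0262008 = 0.161867

ȳ_st ≈ 11.855, SE ≈ 0.162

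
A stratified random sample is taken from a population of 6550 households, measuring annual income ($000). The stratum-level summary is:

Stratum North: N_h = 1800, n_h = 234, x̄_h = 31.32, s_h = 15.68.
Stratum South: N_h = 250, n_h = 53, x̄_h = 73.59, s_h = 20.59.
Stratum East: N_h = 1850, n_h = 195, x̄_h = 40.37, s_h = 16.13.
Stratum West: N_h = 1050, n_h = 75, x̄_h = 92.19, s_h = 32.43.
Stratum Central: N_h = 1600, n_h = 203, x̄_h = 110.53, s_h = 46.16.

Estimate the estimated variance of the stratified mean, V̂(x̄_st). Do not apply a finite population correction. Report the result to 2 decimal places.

V̂(x̄_st) = Σ W_h² s_h²/n_h, with W_h = N_h/N and N = 6550:
  stratum North: (1800/6550)²·15.68²/234 = 0.0793485
  stratum South: (250/6550)²·20.59²/53 = 0.0116529
  stratum East: (1850/6550)²·16.13²/195 = 0.106438
  stratum West: (1050/6550)²·32.43²/75 = 0.360353
  stratum Central: (1600/6550)²·46.16²/203 = 0.626315
V̂(x̄_st) = 1.18411

V̂(x̄_st) ≈ 1.18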